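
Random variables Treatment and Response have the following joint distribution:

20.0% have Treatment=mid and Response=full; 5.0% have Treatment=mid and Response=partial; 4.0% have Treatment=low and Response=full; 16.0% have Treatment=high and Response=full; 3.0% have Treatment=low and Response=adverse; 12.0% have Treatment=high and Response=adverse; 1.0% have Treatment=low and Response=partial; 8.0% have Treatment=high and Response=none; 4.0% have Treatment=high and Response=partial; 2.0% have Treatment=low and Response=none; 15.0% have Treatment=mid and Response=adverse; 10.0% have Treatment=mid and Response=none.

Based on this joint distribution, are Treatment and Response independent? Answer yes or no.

yes

Every cell satisfies P(Treatment,Response) = P(Treatment)·P(Response). For instance P(Treatment=low) = 0.100, P(Response=none) = 0.200, and 0.100×0.200 = 0.020 matches the joint entry. So Treatment and Response are independent.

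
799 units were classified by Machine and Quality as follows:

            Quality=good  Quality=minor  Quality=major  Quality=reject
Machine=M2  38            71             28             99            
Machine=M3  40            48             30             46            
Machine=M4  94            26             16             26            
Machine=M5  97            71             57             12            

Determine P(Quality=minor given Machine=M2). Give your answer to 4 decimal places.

Total with Machine=M2: 38 + 71 + 28 + 99 = 236.
P(Quality=minor | Machine=M2) = 71/236 = 0.3008.

0.3008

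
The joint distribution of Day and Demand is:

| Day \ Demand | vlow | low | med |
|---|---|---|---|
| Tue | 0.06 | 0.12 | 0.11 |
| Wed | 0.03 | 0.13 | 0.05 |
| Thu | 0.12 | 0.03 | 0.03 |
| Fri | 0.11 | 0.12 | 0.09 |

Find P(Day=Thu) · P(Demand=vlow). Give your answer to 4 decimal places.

P(Day=Thu) = 0.12 + 0.03 + 0.03 = 0.18.
P(Demand=vlow) = 0.06 + 0.03 + 0.12 + 0.11 = 0.32.
Product: 0.18 × 0.32 = 0.0576.

0.0576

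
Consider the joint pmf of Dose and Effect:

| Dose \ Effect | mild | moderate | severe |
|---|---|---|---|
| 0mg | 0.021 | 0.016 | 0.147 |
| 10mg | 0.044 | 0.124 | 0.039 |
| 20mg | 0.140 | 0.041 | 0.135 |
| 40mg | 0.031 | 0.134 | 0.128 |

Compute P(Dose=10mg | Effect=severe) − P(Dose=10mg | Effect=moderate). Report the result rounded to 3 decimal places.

-0.307

P(Effect=severe) = 0.147 + 0.039 + 0.135 + 0.128 = 0.449; P(Dose=10mg | Effect=severe) = 0.039/0.449 = 0.0869.
P(Effect=moderate) = 0.016 + 0.124 + 0.041 + 0.134 = 0.315; P(Dose=10mg | Effect=moderate) = 0.124/0.315 = 0.3937.
Difference = -0.307.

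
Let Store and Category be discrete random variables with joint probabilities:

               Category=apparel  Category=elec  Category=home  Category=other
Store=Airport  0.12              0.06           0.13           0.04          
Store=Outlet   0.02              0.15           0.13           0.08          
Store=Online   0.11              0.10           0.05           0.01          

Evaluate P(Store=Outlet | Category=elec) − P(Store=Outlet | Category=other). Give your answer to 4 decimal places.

P(Category=elec) = 0.06 + 0.15 + 0.10 = 0.31; P(Store=Outlet | Category=elec) = 0.15/0.31 = 0.48387.
P(Category=other) = 0.04 + 0.08 + 0.01 = 0.13; P(Store=Outlet | Category=other) = 0.08/0.13 = 0.61538.
Difference = -0.1315.

-0.1315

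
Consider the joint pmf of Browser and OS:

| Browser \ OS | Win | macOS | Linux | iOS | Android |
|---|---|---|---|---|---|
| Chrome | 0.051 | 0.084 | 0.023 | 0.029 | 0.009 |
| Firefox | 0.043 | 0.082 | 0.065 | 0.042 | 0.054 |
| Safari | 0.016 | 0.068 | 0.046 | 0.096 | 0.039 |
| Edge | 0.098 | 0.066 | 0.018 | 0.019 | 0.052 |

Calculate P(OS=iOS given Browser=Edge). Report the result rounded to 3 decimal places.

0.075

P(Browser=Edge) = 0.098 + 0.066 + 0.018 + 0.019 + 0.052 = 0.253.
P(OS=iOS | Browser=Edge) = 0.019/0.253 = 0.075.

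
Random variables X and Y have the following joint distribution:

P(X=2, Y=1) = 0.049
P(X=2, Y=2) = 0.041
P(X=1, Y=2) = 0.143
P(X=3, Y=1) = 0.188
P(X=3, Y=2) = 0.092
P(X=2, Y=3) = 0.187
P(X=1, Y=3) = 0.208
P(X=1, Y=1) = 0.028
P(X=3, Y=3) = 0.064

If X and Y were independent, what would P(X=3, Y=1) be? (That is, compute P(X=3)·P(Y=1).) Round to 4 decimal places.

P(X=3) = 0.188 + 0.092 + 0.064 = 0.344.
P(Y=1) = 0.028 + 0.049 + 0.188 = 0.265.
Product: 0.344 × 0.265 = 0.0912.

0.0912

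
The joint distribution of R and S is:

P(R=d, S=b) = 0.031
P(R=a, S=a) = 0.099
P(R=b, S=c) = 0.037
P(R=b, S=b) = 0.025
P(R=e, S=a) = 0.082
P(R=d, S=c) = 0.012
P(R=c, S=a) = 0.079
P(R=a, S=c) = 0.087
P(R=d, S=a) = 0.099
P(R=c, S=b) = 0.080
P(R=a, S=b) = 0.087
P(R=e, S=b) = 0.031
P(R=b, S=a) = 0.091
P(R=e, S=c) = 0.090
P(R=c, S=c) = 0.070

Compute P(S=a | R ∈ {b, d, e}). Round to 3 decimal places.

P(R=b) = 0.091 + 0.025 + 0.037 = 0.153.
P(R=d) = 0.099 + 0.031 + 0.012 = 0.142.
P(R=e) = 0.082 + 0.031 + 0.090 = 0.203.
P(R ∈ {b, d, e}) = 0.153 + 0.142 + 0.203 = 0.498; P(S=a, R ∈ {b, d, e}) = 0.091 + 0.099 + 0.082 = 0.272.
P(S=a | R ∈ {b, d, e}) = 0.272/0.498 = 0.546.

0.546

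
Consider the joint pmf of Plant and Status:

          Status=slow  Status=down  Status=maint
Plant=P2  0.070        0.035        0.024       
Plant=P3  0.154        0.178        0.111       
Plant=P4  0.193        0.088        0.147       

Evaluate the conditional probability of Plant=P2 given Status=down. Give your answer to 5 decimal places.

P(Status=down) = 0.035 + 0.178 + 0.088 = 0.301.
P(Plant=P2 | Status=down) = 0.035/0.301 = 0.11628.

0.11628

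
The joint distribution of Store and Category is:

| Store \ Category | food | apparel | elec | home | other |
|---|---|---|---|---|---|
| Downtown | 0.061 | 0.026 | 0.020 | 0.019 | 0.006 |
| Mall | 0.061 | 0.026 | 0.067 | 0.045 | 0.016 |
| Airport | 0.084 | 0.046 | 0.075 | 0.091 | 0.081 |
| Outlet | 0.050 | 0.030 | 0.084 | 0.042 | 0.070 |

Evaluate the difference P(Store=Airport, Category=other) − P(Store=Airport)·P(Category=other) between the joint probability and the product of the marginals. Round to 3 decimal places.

0.016

P(Store=Airport) = 0.084 + 0.046 + 0.075 + 0.091 + 0.081 = 0.377.
P(Category=other) = 0.006 + 0.016 + 0.081 + 0.070 = 0.173.
P(Store=Airport, Category=other) − P(Store=Airport)P(Category=other) = 0.081 − 0.377×0.173 = 0.016.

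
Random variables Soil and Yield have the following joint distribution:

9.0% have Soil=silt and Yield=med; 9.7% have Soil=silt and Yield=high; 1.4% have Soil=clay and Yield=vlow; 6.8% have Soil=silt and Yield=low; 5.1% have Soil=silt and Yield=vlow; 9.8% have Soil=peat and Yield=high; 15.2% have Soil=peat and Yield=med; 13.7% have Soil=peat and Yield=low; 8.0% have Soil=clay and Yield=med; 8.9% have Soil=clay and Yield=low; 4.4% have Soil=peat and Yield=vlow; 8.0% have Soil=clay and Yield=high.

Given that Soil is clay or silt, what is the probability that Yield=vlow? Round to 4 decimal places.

P(Soil=clay) = 0.014 + 0.089 + 0.080 + 0.080 = 0.263.
P(Soil=silt) = 0.051 + 0.068 + 0.090 + 0.097 = 0.306.
P(Soil ∈ {clay, silt}) = 0.263 + 0.306 = 0.569; P(Yield=vlow, Soil ∈ {clay, silt}) = 0.014 + 0.051 = 0.065.
P(Yield=vlow | Soil ∈ {clay, silt}) = 0.065/0.569 = 0.1142.

0.1142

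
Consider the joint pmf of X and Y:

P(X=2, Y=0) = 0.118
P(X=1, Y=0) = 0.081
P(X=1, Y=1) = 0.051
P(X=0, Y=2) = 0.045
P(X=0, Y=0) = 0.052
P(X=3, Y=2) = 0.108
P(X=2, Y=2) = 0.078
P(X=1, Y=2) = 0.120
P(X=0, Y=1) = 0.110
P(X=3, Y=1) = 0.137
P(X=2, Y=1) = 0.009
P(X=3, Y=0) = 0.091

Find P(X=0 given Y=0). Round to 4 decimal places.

P(Y=0) = 0.052 + 0.081 + 0.118 + 0.091 = 0.342.
P(X=0 | Y=0) = 0.052/0.342 = 0.1520.

0.1520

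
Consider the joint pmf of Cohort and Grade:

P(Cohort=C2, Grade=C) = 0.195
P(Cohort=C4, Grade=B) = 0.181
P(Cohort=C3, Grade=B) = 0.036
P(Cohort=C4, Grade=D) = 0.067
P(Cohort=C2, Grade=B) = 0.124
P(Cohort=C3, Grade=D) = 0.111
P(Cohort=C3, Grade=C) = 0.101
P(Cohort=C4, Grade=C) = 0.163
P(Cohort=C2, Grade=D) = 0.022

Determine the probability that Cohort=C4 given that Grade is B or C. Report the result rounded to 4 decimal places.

0.4300

P(Grade=B) = 0.124 + 0.036 + 0.181 = 0.341.
P(Grade=C) = 0.195 + 0.101 + 0.163 = 0.459.
P(Grade ∈ {B, C}) = 0.341 + 0.459 = 0.800; P(Cohort=C4, Grade ∈ {B, C}) = 0.181 + 0.163 = 0.344.
P(Cohort=C4 | Grade ∈ {B, C}) = 0.344/0.800 = 0.4300.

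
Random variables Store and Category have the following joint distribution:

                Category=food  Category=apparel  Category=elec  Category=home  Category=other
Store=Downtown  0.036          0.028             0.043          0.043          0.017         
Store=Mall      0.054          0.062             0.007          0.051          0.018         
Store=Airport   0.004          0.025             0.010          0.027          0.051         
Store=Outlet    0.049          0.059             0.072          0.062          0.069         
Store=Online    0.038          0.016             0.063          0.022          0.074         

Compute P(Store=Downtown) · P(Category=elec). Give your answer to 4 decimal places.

P(Store=Downtown) = 0.036 + 0.028 + 0.043 + 0.043 + 0.017 = 0.167.
P(Category=elec) = 0.043 + 0.007 + 0.010 + 0.072 + 0.063 = 0.195.
Product: 0.167 × 0.195 = 0.0326.

0.0326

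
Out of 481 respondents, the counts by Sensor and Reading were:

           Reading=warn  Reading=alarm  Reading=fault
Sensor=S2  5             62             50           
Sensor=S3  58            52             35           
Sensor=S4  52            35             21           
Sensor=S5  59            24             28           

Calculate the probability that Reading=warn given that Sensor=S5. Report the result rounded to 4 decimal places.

Total with Sensor=S5: 59 + 24 + 28 = 111.
P(Reading=warn | Sensor=S5) = 59/111 = 0.5315.

0.5315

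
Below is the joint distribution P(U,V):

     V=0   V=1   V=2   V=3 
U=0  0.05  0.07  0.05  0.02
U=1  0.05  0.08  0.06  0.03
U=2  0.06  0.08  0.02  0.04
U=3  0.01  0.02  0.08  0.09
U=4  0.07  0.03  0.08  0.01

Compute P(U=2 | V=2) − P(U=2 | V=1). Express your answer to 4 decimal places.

-0.2167

P(V=2) = 0.05 + 0.06 + 0.02 + 0.08 + 0.08 = 0.29; P(U=2 | V=2) = 0.02/0.29 = 0.06897.
P(V=1) = 0.07 + 0.08 + 0.08 + 0.02 + 0.03 = 0.28; P(U=2 | V=1) = 0.08/0.28 = 0.28571.
Difference = -0.2167.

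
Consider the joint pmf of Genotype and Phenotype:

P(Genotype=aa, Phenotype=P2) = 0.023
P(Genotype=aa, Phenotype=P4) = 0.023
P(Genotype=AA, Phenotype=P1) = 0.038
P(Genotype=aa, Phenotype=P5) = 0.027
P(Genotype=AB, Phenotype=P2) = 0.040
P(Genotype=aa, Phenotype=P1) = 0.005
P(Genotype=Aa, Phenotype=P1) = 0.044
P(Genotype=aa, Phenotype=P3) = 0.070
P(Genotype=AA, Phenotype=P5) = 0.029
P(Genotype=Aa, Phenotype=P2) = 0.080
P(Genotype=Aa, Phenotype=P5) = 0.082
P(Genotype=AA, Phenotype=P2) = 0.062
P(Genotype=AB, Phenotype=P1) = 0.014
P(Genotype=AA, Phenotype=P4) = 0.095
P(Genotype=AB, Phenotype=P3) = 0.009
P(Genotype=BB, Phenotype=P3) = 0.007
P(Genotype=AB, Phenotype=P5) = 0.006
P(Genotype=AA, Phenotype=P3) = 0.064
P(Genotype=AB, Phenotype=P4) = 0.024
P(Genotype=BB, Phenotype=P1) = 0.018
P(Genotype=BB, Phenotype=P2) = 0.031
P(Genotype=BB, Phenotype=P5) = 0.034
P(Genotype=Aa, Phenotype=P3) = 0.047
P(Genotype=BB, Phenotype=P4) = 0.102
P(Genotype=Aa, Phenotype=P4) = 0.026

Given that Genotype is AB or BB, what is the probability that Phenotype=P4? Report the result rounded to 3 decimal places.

0.442

P(Genotype=AB) = 0.014 + 0.040 + 0.009 + 0.024 + 0.006 = 0.093.
P(Genotype=BB) = 0.018 + 0.031 + 0.007 + 0.102 + 0.034 = 0.192.
P(Genotype ∈ {AB, BB}) = 0.093 + 0.192 = 0.285; P(Phenotype=P4, Genotype ∈ {AB, BB}) = 0.024 + 0.102 = 0.126.
P(Phenotype=P4 | Genotype ∈ {AB, BB}) = 0.126/0.285 = 0.442.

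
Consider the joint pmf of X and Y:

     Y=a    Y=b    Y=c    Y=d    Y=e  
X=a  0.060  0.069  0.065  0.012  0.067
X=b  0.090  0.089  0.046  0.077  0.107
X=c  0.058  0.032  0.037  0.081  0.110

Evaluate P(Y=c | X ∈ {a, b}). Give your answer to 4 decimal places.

0.1628

P(X=a) = 0.060 + 0.069 + 0.065 + 0.012 + 0.067 = 0.273.
P(X=b) = 0.090 + 0.089 + 0.046 + 0.077 + 0.107 = 0.409.
P(X ∈ {a, b}) = 0.273 + 0.409 = 0.682; P(Y=c, X ∈ {a, b}) = 0.065 + 0.046 = 0.111.
P(Y=c | X ∈ {a, b}) = 0.111/0.682 = 0.1628.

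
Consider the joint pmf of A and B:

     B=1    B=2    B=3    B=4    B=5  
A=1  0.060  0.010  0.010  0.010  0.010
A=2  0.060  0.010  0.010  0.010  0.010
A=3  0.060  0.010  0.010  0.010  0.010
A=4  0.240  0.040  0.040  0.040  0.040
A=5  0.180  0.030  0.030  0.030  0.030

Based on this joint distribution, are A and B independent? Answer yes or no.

Every cell satisfies P(A,B) = P(A)·P(B). For instance P(A=2) = 0.100, P(B=5) = 0.100, and 0.100×0.100 = 0.010 matches the joint entry. So A and B are independent.

yes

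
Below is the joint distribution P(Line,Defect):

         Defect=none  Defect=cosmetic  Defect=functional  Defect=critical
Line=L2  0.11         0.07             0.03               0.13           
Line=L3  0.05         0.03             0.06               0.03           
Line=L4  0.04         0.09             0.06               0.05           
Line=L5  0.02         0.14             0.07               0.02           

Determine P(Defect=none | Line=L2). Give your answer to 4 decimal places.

0.3235

P(Line=L2) = 0.11 + 0.07 + 0.03 + 0.13 = 0.34.
P(Defect=none | Line=L2) = 0.11/0.34 = 0.3235.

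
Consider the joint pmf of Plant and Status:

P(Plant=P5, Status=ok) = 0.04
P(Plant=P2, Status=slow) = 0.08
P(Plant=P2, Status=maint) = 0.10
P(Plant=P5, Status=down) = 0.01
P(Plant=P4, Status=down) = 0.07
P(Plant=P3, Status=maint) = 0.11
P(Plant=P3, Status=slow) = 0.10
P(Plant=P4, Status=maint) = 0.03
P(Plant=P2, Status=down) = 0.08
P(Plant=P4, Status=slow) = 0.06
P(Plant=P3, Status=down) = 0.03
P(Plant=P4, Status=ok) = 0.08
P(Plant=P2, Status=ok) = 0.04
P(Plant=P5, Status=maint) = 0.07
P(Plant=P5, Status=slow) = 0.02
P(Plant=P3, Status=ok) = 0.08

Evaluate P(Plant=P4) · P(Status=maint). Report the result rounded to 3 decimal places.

0.074

P(Plant=P4) = 0.08 + 0.06 + 0.07 + 0.03 = 0.24.
P(Status=maint) = 0.10 + 0.11 + 0.03 + 0.07 = 0.31.
Product: 0.24 × 0.31 = 0.074.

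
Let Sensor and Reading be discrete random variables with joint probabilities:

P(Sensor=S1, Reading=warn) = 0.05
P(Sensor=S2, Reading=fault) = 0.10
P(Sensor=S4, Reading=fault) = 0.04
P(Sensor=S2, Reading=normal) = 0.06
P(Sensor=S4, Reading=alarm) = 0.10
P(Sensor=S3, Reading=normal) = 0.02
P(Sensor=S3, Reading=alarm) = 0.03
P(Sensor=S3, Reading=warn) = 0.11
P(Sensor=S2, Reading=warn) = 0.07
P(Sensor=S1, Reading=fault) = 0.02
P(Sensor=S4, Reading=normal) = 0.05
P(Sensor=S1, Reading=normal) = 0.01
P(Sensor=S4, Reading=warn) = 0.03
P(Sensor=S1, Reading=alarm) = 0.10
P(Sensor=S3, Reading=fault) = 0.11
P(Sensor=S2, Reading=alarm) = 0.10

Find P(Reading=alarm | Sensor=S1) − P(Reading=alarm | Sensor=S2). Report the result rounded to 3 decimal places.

P(Sensor=S1) = 0.01 + 0.05 + 0.10 + 0.02 = 0.18; P(Reading=alarm | Sensor=S1) = 0.10/0.18 = 0.5556.
P(Sensor=S2) = 0.06 + 0.07 + 0.10 + 0.10 = 0.33; P(Reading=alarm | Sensor=S2) = 0.10/0.33 = 0.3030.
Difference = 0.253.

0.253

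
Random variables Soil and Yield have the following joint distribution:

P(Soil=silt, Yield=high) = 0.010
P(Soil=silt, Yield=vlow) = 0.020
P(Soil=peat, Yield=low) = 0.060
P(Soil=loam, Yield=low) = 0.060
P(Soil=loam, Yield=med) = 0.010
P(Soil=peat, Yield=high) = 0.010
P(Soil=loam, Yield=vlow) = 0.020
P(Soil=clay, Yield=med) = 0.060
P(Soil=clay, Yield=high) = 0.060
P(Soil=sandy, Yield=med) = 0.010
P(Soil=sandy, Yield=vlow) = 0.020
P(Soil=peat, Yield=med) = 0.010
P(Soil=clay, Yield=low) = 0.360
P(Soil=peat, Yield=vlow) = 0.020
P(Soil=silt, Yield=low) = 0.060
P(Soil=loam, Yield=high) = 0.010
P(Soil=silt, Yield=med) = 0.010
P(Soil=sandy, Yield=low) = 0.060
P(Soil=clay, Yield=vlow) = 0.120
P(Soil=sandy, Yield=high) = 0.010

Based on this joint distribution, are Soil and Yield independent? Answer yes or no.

yes

Every cell satisfies P(Soil,Yield) = P(Soil)·P(Yield). For instance P(Soil=loam) = 0.100, P(Yield=vlow) = 0.200, and 0.100×0.200 = 0.020 matches the joint entry. So Soil and Yield are independent.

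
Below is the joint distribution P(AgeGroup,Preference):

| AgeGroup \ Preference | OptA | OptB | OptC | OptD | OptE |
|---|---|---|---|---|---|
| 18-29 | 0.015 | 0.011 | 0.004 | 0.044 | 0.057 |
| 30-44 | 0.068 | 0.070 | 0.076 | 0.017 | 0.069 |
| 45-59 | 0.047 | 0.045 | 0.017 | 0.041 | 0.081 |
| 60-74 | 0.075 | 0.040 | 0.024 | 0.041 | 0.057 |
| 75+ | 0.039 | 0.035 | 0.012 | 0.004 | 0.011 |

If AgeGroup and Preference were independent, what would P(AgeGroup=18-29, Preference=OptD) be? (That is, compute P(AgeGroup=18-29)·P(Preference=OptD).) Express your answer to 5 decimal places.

P(AgeGroup=18-29) = 0.015 + 0.011 + 0.004 + 0.044 + 0.057 = 0.131.
P(Preference=OptD) = 0.044 + 0.017 + 0.041 + 0.041 + 0.004 = 0.147.
Product: 0.131 × 0.147 = 0.01926.

0.01926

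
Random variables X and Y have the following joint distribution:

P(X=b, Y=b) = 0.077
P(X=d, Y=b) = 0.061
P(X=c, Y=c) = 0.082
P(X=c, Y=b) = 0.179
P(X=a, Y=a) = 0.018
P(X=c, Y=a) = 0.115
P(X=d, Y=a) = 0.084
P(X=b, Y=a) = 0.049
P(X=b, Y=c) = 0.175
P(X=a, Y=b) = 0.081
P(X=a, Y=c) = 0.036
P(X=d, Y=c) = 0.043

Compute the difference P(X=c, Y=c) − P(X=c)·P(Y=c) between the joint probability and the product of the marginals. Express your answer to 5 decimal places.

-0.04434

P(X=c) = 0.115 + 0.179 + 0.082 = 0.376.
P(Y=c) = 0.036 + 0.175 + 0.082 + 0.043 = 0.336.
P(X=c, Y=c) − P(X=c)P(Y=c) = 0.082 − 0.376×0.336 = -0.04434.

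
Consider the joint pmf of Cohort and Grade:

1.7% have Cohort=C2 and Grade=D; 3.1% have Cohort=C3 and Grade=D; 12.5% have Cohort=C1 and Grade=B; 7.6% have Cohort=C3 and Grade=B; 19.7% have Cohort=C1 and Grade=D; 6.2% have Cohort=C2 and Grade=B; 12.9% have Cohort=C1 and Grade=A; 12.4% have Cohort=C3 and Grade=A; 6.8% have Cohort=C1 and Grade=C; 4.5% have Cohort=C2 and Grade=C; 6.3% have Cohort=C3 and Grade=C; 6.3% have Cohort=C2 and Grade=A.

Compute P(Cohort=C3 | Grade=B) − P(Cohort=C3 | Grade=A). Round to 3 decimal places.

P(Grade=B) = 0.125 + 0.062 + 0.076 = 0.263; P(Cohort=C3 | Grade=B) = 0.076/0.263 = 0.2890.
P(Grade=A) = 0.129 + 0.063 + 0.124 = 0.316; P(Cohort=C3 | Grade=A) = 0.124/0.316 = 0.3924.
Difference = -0.103.

-0.103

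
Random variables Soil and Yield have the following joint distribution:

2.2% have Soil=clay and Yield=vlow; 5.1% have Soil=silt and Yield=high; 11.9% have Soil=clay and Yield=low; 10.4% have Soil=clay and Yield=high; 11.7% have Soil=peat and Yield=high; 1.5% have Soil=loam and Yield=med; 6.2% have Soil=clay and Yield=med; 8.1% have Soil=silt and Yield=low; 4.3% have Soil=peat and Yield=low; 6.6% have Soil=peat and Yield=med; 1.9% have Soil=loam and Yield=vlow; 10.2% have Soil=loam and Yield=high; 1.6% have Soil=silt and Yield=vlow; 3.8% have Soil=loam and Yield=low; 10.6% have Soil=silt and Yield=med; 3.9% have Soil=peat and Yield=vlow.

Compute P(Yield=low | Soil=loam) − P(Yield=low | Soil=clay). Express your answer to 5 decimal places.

-0.16923

P(Soil=loam) = 0.019 + 0.038 + 0.015 + 0.102 = 0.174; P(Yield=low | Soil=loam) = 0.038/0.174 = 0.218391.
P(Soil=clay) = 0.022 + 0.119 + 0.062 + 0.104 = 0.307; P(Yield=low | Soil=clay) = 0.119/0.307 = 0.387622.
Difference = -0.16923.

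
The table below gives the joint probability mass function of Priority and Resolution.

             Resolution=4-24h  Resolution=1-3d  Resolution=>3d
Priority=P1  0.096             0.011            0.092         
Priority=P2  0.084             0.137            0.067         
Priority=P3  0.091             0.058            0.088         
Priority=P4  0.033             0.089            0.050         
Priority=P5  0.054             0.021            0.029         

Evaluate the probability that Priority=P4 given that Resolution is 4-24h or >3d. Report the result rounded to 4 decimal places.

0.1213

P(Resolution=4-24h) = 0.096 + 0.084 + 0.091 + 0.033 + 0.054 = 0.358.
P(Resolution=>3d) = 0.092 + 0.067 + 0.088 + 0.050 + 0.029 = 0.326.
P(Resolution ∈ {4-24h, >3d}) = 0.358 + 0.326 = 0.684; P(Priority=P4, Resolution ∈ {4-24h, >3d}) = 0.033 + 0.050 = 0.083.
P(Priority=P4 | Resolution ∈ {4-24h, >3d}) = 0.083/0.684 = 0.1213.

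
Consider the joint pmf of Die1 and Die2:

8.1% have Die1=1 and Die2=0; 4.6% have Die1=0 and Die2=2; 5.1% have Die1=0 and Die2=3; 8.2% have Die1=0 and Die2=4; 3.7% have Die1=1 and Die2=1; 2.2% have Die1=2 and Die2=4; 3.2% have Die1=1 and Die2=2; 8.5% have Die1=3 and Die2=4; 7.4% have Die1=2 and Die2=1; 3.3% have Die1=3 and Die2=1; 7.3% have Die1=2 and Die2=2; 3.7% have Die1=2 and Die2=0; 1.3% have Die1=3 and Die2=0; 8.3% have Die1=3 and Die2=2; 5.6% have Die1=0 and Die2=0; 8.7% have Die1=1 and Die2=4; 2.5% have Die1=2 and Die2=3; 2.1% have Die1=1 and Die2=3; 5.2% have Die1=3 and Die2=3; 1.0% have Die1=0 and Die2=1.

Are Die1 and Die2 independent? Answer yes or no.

no

P(Die1=2) = 0.231 and P(Die2=4) = 0.276, so their product is 0.06376, but P(Die1=2, Die2=4) = 0.022. Since these differ, Die1 and Die2 are not independent.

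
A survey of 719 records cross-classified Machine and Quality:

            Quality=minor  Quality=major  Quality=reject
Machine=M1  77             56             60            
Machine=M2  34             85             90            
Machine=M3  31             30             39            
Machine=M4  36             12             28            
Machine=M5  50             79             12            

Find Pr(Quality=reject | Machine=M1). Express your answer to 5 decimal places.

0.31088

Total with Machine=M1: 77 + 56 + 60 = 193.
P(Quality=reject | Machine=M1) = 60/193 = 0.31088.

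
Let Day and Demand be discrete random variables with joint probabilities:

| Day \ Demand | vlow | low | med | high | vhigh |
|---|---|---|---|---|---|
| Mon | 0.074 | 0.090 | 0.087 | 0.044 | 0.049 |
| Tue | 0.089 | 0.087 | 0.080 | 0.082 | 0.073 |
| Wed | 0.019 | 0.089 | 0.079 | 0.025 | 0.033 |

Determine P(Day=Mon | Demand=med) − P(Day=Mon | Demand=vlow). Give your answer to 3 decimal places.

-0.053

P(Demand=med) = 0.087 + 0.080 + 0.079 = 0.246; P(Day=Mon | Demand=med) = 0.087/0.246 = 0.3537.
P(Demand=vlow) = 0.074 + 0.089 + 0.019 = 0.182; P(Day=Mon | Demand=vlow) = 0.074/0.182 = 0.4066.
Difference = -0.053.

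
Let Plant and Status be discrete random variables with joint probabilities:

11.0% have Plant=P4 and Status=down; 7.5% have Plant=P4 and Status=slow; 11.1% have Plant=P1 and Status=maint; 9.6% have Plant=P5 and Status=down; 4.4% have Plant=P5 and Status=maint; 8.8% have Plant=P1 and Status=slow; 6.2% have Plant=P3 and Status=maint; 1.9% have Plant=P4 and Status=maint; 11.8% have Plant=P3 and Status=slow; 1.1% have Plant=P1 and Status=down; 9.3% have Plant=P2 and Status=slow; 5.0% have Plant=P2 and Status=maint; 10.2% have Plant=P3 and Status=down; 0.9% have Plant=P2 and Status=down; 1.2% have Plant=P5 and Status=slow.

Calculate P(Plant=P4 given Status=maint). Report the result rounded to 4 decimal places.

0.0664

P(Status=maint) = 0.111 + 0.050 + 0.062 + 0.019 + 0.044 = 0.286.
P(Plant=P4 | Status=maint) = 0.019/0.286 = 0.0664.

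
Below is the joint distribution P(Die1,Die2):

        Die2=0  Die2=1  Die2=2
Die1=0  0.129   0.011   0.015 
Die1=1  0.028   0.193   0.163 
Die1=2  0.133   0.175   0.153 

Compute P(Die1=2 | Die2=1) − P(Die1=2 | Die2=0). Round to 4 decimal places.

0.0031

P(Die2=1) = 0.011 + 0.193 + 0.175 = 0.379; P(Die1=2 | Die2=1) = 0.175/0.379 = 0.46174.
P(Die2=0) = 0.129 + 0.028 + 0.133 = 0.290; P(Die1=2 | Die2=0) = 0.133/0.290 = 0.45862.
Difference = 0.0031.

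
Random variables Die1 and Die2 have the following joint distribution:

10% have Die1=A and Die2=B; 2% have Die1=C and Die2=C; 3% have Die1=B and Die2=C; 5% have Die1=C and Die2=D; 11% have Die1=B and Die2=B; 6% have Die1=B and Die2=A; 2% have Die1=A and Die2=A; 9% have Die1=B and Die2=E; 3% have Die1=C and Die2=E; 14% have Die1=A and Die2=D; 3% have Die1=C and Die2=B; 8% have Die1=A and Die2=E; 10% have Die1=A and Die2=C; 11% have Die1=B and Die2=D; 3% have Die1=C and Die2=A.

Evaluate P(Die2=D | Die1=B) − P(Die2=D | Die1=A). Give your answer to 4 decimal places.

-0.0432

P(Die1=B) = 0.06 + 0.11 + 0.03 + 0.11 + 0.09 = 0.40; P(Die2=D | Die1=B) = 0.11/0.40 = 0.27500.
P(Die1=A) = 0.02 + 0.10 + 0.10 + 0.14 + 0.08 = 0.44; P(Die2=D | Die1=A) = 0.14/0.44 = 0.31818.
Difference = -0.0432.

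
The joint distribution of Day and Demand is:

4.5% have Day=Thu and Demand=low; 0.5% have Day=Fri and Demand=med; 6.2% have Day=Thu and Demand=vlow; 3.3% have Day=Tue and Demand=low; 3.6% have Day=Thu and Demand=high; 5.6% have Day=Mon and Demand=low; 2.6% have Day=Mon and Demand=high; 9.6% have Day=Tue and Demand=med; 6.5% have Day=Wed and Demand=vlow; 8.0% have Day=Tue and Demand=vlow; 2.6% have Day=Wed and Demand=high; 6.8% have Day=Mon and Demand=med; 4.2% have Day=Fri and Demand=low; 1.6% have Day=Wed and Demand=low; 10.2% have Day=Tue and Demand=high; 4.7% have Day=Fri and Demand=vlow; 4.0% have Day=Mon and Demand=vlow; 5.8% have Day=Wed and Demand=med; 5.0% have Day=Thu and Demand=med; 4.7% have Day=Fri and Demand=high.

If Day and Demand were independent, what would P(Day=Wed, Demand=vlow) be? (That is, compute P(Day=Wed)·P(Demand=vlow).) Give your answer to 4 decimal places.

0.0485

P(Day=Wed) = 0.065 + 0.016 + 0.058 + 0.026 = 0.165.
P(Demand=vlow) = 0.040 + 0.080 + 0.065 + 0.062 + 0.047 = 0.294.
Product: 0.165 × 0.294 = 0.0485.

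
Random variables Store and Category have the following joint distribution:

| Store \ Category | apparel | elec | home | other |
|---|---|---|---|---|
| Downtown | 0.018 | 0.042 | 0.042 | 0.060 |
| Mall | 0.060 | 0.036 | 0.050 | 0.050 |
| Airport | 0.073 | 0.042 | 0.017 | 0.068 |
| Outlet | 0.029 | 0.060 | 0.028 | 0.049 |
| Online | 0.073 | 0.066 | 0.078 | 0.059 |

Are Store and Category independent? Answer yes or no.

P(Store=Airport) = 0.200 and P(Category=home) = 0.215, so their product is 0.04300, but P(Store=Airport, Category=home) = 0.017. Since these differ, Store and Category are not independent.

no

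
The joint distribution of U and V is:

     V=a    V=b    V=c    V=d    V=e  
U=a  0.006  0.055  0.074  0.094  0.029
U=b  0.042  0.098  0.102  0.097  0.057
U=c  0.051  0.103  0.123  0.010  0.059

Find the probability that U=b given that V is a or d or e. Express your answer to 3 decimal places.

P(V=a) = 0.006 + 0.042 + 0.051 = 0.099.
P(V=d) = 0.094 + 0.097 + 0.010 = 0.201.
P(V=e) = 0.029 + 0.057 + 0.059 = 0.145.
P(V ∈ {a, d, e}) = 0.099 + 0.201 + 0.145 = 0.445; P(U=b, V ∈ {a, d, e}) = 0.042 + 0.097 + 0.057 = 0.196.
P(U=b | V ∈ {a, d, e}) = 0.196/0.445 = 0.440.

0.440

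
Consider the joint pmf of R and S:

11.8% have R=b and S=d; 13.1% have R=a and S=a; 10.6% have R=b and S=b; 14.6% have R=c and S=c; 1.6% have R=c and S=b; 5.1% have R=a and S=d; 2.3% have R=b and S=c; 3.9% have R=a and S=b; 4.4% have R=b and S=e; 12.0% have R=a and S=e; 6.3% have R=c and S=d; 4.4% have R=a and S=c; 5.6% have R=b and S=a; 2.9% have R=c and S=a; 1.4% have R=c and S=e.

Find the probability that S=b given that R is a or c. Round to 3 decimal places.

P(R=a) = 0.131 + 0.039 + 0.044 + 0.051 + 0.120 = 0.385.
P(R=c) = 0.029 + 0.016 + 0.146 + 0.063 + 0.014 = 0.268.
P(R ∈ {a, c}) = 0.385 + 0.268 = 0.653; P(S=b, R ∈ {a, c}) = 0.039 + 0.016 = 0.055.
P(S=b | R ∈ {a, c}) = 0.055/0.653 = 0.084.

0.084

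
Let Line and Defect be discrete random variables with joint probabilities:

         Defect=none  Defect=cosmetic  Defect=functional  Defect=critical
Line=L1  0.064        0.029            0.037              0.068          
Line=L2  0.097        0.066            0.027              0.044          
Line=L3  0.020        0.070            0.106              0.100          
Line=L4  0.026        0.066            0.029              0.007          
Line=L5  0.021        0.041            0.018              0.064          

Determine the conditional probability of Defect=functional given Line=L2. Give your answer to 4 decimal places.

P(Line=L2) = 0.097 + 0.066 + 0.027 + 0.044 = 0.234.
P(Defect=functional | Line=L2) = 0.027/0.234 = 0.1154.

0.1154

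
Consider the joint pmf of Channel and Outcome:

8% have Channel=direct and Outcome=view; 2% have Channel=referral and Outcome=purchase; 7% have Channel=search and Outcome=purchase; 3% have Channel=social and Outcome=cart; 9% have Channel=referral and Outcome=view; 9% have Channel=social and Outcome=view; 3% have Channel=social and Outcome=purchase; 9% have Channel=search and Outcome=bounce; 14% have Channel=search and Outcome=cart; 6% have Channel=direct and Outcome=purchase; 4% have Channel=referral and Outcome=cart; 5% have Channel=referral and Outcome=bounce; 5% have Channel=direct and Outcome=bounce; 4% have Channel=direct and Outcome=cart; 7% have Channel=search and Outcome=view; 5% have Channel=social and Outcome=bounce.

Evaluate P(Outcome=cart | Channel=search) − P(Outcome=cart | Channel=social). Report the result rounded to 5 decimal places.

0.22838

P(Channel=search) = 0.09 + 0.07 + 0.14 + 0.07 = 0.37; P(Outcome=cart | Channel=search) = 0.14/0.37 = 0.378378.
P(Channel=social) = 0.05 + 0.09 + 0.03 + 0.03 = 0.20; P(Outcome=cart | Channel=social) = 0.03/0.20 = 0.150000.
Difference = 0.22838.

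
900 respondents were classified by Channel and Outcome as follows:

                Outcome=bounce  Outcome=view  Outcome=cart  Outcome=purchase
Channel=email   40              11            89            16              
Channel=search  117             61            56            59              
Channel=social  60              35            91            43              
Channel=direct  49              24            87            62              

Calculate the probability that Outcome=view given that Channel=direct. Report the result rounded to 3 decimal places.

Total with Channel=direct: 49 + 24 + 87 + 62 = 222.
P(Outcome=view | Channel=direct) = 24/222 = 0.108.

0.108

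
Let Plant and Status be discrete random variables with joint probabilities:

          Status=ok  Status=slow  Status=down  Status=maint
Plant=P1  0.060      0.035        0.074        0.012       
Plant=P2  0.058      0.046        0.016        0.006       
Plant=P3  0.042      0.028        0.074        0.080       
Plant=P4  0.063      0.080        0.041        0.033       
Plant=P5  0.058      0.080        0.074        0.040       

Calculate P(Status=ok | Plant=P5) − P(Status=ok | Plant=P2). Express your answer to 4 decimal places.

-0.2302

P(Plant=P5) = 0.058 + 0.080 + 0.074 + 0.040 = 0.252; P(Status=ok | Plant=P5) = 0.058/0.252 = 0.23016.
P(Plant=P2) = 0.058 + 0.046 + 0.016 + 0.006 = 0.126; P(Status=ok | Plant=P2) = 0.058/0.126 = 0.46032.
Difference = -0.2302.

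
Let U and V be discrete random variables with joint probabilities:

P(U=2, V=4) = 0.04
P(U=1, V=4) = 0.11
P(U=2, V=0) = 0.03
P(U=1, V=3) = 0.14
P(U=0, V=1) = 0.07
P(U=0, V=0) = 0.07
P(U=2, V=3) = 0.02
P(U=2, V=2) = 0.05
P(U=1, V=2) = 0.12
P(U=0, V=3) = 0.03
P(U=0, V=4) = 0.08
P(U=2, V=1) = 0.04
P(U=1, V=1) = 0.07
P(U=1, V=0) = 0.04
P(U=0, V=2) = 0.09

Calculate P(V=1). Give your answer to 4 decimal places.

P(V=1) = 0.07 + 0.07 + 0.04 = 0.18.

0.1800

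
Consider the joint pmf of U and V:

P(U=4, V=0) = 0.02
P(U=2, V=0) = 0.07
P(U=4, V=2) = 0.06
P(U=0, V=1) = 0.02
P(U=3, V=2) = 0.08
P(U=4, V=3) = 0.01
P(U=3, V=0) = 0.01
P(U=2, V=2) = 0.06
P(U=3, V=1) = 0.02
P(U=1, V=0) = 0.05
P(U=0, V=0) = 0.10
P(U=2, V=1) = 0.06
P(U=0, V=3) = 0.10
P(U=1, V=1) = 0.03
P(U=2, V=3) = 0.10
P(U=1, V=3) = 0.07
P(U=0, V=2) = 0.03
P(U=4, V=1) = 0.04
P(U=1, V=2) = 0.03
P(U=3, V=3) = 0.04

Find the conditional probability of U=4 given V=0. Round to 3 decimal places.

0.080

P(V=0) = 0.10 + 0.05 + 0.07 + 0.01 + 0.02 = 0.25.
P(U=4 | V=0) = 0.02/0.25 = 0.080.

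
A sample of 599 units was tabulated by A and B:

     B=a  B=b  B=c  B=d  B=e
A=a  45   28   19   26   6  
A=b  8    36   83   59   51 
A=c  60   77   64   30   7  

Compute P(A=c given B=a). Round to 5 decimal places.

Total with B=a: 45 + 8 + 60 = 113.
P(A=c | B=a) = 60/113 = 0.53097.

0.53097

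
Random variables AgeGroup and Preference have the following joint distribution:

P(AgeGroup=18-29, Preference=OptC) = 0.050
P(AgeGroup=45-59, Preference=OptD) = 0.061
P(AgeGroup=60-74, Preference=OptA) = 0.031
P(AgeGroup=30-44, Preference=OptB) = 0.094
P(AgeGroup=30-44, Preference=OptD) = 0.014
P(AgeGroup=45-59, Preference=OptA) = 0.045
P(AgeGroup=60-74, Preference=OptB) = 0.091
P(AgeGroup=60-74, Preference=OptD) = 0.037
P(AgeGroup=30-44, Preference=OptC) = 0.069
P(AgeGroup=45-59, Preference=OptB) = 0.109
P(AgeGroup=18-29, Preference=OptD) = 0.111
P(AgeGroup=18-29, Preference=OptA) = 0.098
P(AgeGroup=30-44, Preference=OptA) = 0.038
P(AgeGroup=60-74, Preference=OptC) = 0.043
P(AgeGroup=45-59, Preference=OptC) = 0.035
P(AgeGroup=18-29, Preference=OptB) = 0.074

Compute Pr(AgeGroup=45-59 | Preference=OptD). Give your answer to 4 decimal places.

0.2735

P(Preference=OptD) = 0.111 + 0.014 + 0.061 + 0.037 = 0.223.
P(AgeGroup=45-59 | Preference=OptD) = 0.061/0.223 = 0.2735.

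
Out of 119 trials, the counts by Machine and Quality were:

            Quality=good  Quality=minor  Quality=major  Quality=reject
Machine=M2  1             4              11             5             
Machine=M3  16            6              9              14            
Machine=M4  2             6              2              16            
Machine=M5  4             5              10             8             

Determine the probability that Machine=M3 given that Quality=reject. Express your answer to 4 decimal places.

0.3256

Total with Quality=reject: 5 + 14 + 16 + 8 = 43.
P(Machine=M3 | Quality=reject) = 14/43 = 0.3256.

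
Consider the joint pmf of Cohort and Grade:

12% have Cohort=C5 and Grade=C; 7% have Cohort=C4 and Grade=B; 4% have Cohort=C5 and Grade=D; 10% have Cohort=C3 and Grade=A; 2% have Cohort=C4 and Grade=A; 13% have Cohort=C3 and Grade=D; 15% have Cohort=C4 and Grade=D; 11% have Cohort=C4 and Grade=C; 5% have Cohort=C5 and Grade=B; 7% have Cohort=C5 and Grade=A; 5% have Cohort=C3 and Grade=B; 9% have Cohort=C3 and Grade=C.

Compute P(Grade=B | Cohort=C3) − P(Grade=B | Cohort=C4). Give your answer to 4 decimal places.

-0.0649

P(Cohort=C3) = 0.10 + 0.05 + 0.09 + 0.13 = 0.37; P(Grade=B | Cohort=C3) = 0.05/0.37 = 0.13514.
P(Cohort=C4) = 0.02 + 0.07 + 0.11 + 0.15 = 0.35; P(Grade=B | Cohort=C4) = 0.07/0.35 = 0.20000.
Difference = -0.0649.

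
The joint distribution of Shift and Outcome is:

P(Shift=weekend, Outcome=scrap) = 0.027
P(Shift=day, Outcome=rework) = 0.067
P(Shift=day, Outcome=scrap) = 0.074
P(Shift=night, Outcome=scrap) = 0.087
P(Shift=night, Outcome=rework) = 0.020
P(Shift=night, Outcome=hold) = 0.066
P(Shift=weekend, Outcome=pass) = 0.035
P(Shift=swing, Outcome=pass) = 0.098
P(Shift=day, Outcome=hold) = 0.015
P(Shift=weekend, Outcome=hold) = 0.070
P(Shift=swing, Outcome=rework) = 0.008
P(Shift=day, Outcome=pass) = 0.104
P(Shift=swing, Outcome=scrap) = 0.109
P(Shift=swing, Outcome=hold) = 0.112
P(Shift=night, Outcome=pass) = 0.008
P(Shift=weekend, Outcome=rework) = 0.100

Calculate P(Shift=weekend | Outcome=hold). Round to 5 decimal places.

0.26616

P(Outcome=hold) = 0.015 + 0.112 + 0.066 + 0.070 = 0.263.
P(Shift=weekend | Outcome=hold) = 0.070/0.263 = 0.26616.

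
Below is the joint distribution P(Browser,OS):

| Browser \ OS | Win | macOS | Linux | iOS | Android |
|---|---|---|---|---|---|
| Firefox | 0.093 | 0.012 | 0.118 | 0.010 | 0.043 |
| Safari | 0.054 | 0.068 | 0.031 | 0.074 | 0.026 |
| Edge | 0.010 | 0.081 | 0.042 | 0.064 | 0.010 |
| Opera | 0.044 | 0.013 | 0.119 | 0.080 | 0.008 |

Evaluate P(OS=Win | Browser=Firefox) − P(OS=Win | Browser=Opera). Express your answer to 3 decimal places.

P(Browser=Firefox) = 0.093 + 0.012 + 0.118 + 0.010 + 0.043 = 0.276; P(OS=Win | Browser=Firefox) = 0.093/0.276 = 0.3370.
P(Browser=Opera) = 0.044 + 0.013 + 0.119 + 0.080 + 0.008 = 0.264; P(OS=Win | Browser=Opera) = 0.044/0.264 = 0.1667.
Difference = 0.170.

0.170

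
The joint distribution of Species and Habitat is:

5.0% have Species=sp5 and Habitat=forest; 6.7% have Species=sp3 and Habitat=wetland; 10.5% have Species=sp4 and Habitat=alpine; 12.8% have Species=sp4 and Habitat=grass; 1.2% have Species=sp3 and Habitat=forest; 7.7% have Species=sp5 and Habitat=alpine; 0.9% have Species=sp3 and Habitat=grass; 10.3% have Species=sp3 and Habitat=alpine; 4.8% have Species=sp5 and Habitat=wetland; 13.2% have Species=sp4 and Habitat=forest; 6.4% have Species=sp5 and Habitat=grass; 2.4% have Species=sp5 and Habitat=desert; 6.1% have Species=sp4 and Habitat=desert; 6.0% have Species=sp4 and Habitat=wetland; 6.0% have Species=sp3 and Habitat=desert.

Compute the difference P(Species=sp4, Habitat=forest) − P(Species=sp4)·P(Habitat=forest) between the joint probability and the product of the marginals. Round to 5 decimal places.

0.03772

P(Species=sp4) = 0.132 + 0.128 + 0.060 + 0.061 + 0.105 = 0.486.
P(Habitat=forest) = 0.012 + 0.132 + 0.050 = 0.194.
P(Species=sp4, Habitat=forest) − P(Species=sp4)P(Habitat=forest) = 0.132 − 0.486×0.194 = 0.03772.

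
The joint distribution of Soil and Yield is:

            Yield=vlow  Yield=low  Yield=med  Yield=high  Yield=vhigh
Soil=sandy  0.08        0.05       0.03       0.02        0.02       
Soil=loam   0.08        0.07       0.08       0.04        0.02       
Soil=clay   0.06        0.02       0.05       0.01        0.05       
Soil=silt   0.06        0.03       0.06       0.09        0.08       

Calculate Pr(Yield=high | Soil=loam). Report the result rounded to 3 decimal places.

0.138

P(Soil=loam) = 0.08 + 0.07 + 0.08 + 0.04 + 0.02 = 0.29.
P(Yield=high | Soil=loam) = 0.04/0.29 = 0.138.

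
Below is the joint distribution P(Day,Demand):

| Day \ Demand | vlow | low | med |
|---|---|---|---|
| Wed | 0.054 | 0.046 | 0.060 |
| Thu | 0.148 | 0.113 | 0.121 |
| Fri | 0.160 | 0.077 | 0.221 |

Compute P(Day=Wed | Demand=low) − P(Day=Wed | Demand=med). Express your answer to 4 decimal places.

P(Demand=low) = 0.046 + 0.113 + 0.077 = 0.236; P(Day=Wed | Demand=low) = 0.046/0.236 = 0.19492.
P(Demand=med) = 0.060 + 0.121 + 0.221 = 0.402; P(Day=Wed | Demand=med) = 0.060/0.402 = 0.14925.
Difference = 0.0457.

0.0457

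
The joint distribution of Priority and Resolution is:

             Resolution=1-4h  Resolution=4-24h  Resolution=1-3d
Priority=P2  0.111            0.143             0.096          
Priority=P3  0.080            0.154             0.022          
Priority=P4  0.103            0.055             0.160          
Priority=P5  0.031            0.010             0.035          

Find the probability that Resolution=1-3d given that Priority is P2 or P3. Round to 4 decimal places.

0.1947

P(Priority=P2) = 0.111 + 0.143 + 0.096 = 0.350.
P(Priority=P3) = 0.080 + 0.154 + 0.022 = 0.256.
P(Priority ∈ {P2, P3}) = 0.350 + 0.256 = 0.606; P(Resolution=1-3d, Priority ∈ {P2, P3}) = 0.096 + 0.022 = 0.118.
P(Resolution=1-3d | Priority ∈ {P2, P3}) = 0.118/0.606 = 0.1947.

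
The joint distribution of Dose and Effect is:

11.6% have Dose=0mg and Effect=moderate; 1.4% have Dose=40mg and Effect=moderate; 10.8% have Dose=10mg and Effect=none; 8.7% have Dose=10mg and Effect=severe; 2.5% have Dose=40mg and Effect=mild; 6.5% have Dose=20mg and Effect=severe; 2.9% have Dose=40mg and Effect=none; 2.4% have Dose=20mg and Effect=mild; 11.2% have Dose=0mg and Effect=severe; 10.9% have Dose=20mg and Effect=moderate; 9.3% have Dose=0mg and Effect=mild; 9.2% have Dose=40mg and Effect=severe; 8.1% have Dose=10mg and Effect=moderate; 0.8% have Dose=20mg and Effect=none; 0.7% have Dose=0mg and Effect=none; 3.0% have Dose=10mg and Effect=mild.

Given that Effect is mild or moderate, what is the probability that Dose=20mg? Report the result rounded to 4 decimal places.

0.2703

P(Effect=mild) = 0.093 + 0.030 + 0.024 + 0.025 = 0.172.
P(Effect=moderate) = 0.116 + 0.081 + 0.109 + 0.014 = 0.320.
P(Effect ∈ {mild, moderate}) = 0.172 + 0.320 = 0.492; P(Dose=20mg, Effect ∈ {mild, moderate}) = 0.024 + 0.109 = 0.133.
P(Dose=20mg | Effect ∈ {mild, moderate}) = 0.133/0.492 = 0.2703.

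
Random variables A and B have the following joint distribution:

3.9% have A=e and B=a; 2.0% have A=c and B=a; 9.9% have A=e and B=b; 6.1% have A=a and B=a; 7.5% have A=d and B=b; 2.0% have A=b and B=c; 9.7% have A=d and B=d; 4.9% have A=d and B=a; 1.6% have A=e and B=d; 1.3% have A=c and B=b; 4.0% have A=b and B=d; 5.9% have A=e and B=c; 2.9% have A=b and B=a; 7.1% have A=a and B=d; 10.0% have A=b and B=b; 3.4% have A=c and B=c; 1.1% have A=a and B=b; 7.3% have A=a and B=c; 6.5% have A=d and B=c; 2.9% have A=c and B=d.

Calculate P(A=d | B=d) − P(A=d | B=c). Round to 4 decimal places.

0.1244

P(B=d) = 0.071 + 0.040 + 0.029 + 0.097 + 0.016 = 0.253; P(A=d | B=d) = 0.097/0.253 = 0.38340.
P(B=c) = 0.073 + 0.020 + 0.034 + 0.065 + 0.059 = 0.251; P(A=d | B=c) = 0.065/0.251 = 0.25896.
Difference = 0.1244.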